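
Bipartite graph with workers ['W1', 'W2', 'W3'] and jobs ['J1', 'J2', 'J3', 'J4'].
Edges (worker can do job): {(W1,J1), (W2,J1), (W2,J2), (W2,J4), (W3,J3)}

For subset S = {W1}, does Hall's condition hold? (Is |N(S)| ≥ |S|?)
Yes: |N(S)| = 1, |S| = 1

Subset S = {W1}
Neighbors N(S) = {J1}

|N(S)| = 1, |S| = 1
Hall's condition: |N(S)| ≥ |S| is satisfied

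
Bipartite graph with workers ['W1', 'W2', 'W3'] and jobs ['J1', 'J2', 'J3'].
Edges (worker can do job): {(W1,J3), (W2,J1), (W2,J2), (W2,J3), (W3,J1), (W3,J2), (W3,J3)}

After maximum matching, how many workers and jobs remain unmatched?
Unmatched: 0 workers, 0 jobs

Maximum matching size: 3
Workers: 3 total, 3 matched, 0 unmatched
Jobs: 3 total, 3 matched, 0 unmatched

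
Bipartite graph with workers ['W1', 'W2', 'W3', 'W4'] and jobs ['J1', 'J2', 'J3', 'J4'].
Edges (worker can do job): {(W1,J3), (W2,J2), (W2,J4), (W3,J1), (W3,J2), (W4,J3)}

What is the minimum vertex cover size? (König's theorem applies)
Minimum vertex cover size = 3

By König's theorem: in bipartite graphs,
min vertex cover = max matching = 3

Maximum matching has size 3, so minimum vertex cover also has size 3.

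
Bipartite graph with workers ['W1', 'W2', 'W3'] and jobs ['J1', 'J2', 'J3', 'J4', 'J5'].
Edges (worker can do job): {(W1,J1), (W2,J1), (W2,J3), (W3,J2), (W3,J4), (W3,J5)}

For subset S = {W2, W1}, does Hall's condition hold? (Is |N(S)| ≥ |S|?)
Yes: |N(S)| = 2, |S| = 2

Subset S = {W2, W1}
Neighbors N(S) = {J1, J3}

|N(S)| = 2, |S| = 2
Hall's condition: |N(S)| ≥ |S| is satisfied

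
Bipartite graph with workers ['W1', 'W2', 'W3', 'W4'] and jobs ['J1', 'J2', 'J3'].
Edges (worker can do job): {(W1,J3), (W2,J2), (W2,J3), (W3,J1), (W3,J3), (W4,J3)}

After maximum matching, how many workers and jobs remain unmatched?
Unmatched: 1 workers, 0 jobs

Maximum matching size: 3
Workers: 4 total, 3 matched, 1 unmatched
Jobs: 3 total, 3 matched, 0 unmatched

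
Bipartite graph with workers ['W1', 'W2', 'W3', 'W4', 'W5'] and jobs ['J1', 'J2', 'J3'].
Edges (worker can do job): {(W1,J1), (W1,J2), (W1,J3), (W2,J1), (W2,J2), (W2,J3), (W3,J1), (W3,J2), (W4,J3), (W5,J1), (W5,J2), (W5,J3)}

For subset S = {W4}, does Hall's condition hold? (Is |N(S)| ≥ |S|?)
Yes: |N(S)| = 1, |S| = 1

Subset S = {W4}
Neighbors N(S) = {J3}

|N(S)| = 1, |S| = 1
Hall's condition: |N(S)| ≥ |S| is satisfied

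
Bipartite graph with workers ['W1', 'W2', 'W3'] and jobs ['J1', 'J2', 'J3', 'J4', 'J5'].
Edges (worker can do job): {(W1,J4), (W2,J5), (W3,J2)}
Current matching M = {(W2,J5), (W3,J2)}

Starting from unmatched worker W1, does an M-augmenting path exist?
Yes: W1 → J4

An M-augmenting path alternates non-matching / matching edges, starting and ending at unmatched vertices.
Path: W1 → J4
(J4 is unmatched in M, so the path is augmenting.)
Flipping edges along this path would increase |M| from 2 to 3.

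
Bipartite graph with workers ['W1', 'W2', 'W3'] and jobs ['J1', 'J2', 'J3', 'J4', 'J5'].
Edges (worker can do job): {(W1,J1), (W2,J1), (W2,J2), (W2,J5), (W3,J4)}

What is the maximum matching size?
Maximum matching size = 3

Maximum matching: {(W1,J1), (W2,J5), (W3,J4)}
Size: 3

This assigns 3 workers to 3 distinct jobs.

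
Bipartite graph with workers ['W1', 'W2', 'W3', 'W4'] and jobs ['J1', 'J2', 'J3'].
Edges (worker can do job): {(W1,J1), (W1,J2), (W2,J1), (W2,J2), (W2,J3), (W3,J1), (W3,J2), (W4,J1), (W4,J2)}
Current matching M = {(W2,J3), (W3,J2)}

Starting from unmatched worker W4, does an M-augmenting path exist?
Yes: W4 → J1

An M-augmenting path alternates non-matching / matching edges, starting and ending at unmatched vertices.
Path: W4 → J1
(J1 is unmatched in M, so the path is augmenting.)
Flipping edges along this path would increase |M| from 2 to 3.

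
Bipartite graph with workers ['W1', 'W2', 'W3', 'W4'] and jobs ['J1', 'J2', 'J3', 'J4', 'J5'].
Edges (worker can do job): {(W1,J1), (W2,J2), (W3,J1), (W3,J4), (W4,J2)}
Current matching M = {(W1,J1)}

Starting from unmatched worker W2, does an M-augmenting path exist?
Yes: W2 → J2

An M-augmenting path alternates non-matching / matching edges, starting and ending at unmatched vertices.
Path: W2 → J2
(J2 is unmatched in M, so the path is augmenting.)
Flipping edges along this path would increase |M| from 1 to 2.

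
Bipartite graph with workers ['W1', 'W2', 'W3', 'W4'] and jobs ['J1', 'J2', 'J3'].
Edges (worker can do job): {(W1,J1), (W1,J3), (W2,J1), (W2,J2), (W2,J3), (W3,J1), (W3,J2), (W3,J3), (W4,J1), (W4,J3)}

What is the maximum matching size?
Maximum matching size = 3

Maximum matching: {(W2,J2), (W3,J1), (W4,J3)}
Size: 3

This assigns 3 workers to 3 distinct jobs.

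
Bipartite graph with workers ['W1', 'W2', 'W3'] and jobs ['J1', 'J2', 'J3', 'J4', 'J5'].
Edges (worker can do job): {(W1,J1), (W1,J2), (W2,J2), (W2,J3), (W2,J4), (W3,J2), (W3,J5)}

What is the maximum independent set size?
Maximum independent set = 5

By König's theorem:
- Min vertex cover = Max matching = 3
- Max independent set = Total vertices - Min vertex cover
- Max independent set = 8 - 3 = 5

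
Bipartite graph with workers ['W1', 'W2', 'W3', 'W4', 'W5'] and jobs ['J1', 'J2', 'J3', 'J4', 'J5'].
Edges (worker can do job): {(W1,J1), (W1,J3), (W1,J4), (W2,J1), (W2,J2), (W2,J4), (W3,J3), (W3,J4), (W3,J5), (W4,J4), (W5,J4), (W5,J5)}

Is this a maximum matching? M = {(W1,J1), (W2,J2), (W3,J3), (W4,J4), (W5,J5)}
Yes, size 5 is maximum

Proposed matching has size 5.
Maximum matching size for this graph: 5.

This is a maximum matching.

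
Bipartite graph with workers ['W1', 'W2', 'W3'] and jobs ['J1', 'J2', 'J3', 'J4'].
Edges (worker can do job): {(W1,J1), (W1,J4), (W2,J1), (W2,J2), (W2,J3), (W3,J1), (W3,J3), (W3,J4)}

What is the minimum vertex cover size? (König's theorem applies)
Minimum vertex cover size = 3

By König's theorem: in bipartite graphs,
min vertex cover = max matching = 3

Maximum matching has size 3, so minimum vertex cover also has size 3.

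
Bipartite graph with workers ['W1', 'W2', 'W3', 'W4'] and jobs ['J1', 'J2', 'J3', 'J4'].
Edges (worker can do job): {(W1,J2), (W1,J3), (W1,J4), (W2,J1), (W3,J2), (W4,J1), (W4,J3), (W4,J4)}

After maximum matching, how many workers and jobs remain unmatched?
Unmatched: 0 workers, 0 jobs

Maximum matching size: 4
Workers: 4 total, 4 matched, 0 unmatched
Jobs: 4 total, 4 matched, 0 unmatched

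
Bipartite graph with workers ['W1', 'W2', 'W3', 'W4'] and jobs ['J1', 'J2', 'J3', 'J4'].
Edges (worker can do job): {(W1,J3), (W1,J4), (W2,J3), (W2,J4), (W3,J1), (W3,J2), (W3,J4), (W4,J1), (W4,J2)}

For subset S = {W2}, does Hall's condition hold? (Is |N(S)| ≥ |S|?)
Yes: |N(S)| = 2, |S| = 1

Subset S = {W2}
Neighbors N(S) = {J3, J4}

|N(S)| = 2, |S| = 1
Hall's condition: |N(S)| ≥ |S| is satisfied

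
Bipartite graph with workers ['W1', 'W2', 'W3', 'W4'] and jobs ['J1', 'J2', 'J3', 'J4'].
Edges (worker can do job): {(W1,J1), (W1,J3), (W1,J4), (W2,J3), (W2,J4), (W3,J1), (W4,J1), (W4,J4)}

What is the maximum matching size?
Maximum matching size = 3

Maximum matching: {(W1,J3), (W2,J4), (W4,J1)}
Size: 3

This assigns 3 workers to 3 distinct jobs.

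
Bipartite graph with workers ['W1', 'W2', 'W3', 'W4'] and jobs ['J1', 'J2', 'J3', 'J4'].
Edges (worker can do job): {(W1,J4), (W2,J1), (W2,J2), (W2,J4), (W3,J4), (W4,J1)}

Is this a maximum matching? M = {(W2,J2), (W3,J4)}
No, size 2 is not maximum

Proposed matching has size 2.
Maximum matching size for this graph: 3.

This is NOT maximum - can be improved to size 3.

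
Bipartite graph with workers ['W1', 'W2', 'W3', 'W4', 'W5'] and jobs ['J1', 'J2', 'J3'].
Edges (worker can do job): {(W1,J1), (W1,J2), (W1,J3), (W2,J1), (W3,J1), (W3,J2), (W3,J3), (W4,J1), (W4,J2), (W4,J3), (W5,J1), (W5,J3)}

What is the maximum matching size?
Maximum matching size = 3

Maximum matching: {(W3,J2), (W4,J3), (W5,J1)}
Size: 3

This assigns 3 workers to 3 distinct jobs.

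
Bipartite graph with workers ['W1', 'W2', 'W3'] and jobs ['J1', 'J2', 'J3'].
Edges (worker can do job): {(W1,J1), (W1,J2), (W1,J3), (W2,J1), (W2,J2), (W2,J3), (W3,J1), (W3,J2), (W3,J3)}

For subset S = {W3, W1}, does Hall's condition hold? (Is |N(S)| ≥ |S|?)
Yes: |N(S)| = 3, |S| = 2

Subset S = {W3, W1}
Neighbors N(S) = {J1, J2, J3}

|N(S)| = 3, |S| = 2
Hall's condition: |N(S)| ≥ |S| is satisfied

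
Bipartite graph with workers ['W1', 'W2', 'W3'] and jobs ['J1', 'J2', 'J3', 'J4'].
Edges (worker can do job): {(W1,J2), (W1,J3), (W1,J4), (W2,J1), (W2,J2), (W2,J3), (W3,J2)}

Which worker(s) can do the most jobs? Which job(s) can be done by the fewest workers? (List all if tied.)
Most versatile: W1, W2 (3 jobs); Least covered: J1, J4 (1 workers)

Worker degrees (jobs they can do): W1:3, W2:3, W3:1
Job degrees (workers who can do it): J1:1, J2:3, J3:2, J4:1

Maximum worker degree is 3, achieved by: W1, W2
Minimum job degree is 1, achieved by: J1, J4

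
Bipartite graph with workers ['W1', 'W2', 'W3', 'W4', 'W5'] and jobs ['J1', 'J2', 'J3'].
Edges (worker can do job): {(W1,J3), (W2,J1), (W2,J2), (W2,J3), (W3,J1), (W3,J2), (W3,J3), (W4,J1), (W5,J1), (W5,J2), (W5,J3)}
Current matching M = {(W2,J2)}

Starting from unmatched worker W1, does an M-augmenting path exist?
Yes: W1 → J3

An M-augmenting path alternates non-matching / matching edges, starting and ending at unmatched vertices.
Path: W1 → J3
(J3 is unmatched in M, so the path is augmenting.)
Flipping edges along this path would increase |M| from 1 to 2.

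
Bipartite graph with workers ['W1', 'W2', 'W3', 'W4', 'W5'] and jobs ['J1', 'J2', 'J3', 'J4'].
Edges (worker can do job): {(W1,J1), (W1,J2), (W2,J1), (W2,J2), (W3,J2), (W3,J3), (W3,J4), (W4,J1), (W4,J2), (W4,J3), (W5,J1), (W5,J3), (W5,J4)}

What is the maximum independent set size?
Maximum independent set = 5

By König's theorem:
- Min vertex cover = Max matching = 4
- Max independent set = Total vertices - Min vertex cover
- Max independent set = 9 - 4 = 5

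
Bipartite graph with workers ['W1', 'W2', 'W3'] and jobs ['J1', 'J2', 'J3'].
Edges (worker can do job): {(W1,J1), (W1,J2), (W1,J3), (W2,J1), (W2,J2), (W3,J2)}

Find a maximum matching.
Matching: {(W1,J3), (W2,J1), (W3,J2)}

Maximum matching (size 3):
  W1 → J3
  W2 → J1
  W3 → J2

Each worker is assigned to at most one job, and each job to at most one worker.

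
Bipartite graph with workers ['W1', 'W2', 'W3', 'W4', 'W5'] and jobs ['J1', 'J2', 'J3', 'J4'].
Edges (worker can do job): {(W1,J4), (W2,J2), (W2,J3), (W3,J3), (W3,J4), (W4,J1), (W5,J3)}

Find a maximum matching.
Matching: {(W2,J2), (W3,J4), (W4,J1), (W5,J3)}

Maximum matching (size 4):
  W2 → J2
  W3 → J4
  W4 → J1
  W5 → J3

Each worker is assigned to at most one job, and each job to at most one worker.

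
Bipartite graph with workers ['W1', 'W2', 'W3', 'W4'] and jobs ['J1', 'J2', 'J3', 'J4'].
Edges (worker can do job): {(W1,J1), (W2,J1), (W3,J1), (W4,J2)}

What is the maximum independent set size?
Maximum independent set = 6

By König's theorem:
- Min vertex cover = Max matching = 2
- Max independent set = Total vertices - Min vertex cover
- Max independent set = 8 - 2 = 6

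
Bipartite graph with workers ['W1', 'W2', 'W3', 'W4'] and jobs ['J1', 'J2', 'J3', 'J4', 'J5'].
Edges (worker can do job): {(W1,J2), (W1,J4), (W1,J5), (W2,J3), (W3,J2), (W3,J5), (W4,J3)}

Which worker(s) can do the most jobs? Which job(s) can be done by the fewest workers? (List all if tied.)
Most versatile: W1 (3 jobs); Least covered: J1 (0 workers)

Worker degrees (jobs they can do): W1:3, W2:1, W3:2, W4:1
Job degrees (workers who can do it): J1:0, J2:2, J3:2, J4:1, J5:2

Maximum worker degree is 3, achieved by: W1
Minimum job degree is 0, achieved by: J1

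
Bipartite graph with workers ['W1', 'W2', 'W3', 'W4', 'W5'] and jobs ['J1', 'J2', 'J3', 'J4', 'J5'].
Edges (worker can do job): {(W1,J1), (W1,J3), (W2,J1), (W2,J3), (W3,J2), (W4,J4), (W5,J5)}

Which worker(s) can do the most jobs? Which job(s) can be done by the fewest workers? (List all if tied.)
Most versatile: W1, W2 (2 jobs); Least covered: J2, J4, J5 (1 workers)

Worker degrees (jobs they can do): W1:2, W2:2, W3:1, W4:1, W5:1
Job degrees (workers who can do it): J1:2, J2:1, J3:2, J4:1, J5:1

Maximum worker degree is 2, achieved by: W1, W2
Minimum job degree is 1, achieved by: J2, J4, J5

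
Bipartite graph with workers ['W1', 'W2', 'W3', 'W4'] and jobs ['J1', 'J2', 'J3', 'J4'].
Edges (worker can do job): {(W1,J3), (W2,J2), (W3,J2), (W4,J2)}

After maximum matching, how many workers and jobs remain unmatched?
Unmatched: 2 workers, 2 jobs

Maximum matching size: 2
Workers: 4 total, 2 matched, 2 unmatched
Jobs: 4 total, 2 matched, 2 unmatched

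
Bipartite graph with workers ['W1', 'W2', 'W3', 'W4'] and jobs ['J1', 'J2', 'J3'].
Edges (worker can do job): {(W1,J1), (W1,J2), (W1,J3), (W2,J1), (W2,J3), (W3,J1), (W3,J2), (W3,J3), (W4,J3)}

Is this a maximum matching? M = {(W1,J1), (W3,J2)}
No, size 2 is not maximum

Proposed matching has size 2.
Maximum matching size for this graph: 3.

This is NOT maximum - can be improved to size 3.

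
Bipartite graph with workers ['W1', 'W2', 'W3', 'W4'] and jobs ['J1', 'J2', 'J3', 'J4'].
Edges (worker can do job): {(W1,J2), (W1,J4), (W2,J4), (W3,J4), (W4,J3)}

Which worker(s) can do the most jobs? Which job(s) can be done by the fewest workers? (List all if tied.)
Most versatile: W1 (2 jobs); Least covered: J1 (0 workers)

Worker degrees (jobs they can do): W1:2, W2:1, W3:1, W4:1
Job degrees (workers who can do it): J1:0, J2:1, J3:1, J4:3

Maximum worker degree is 2, achieved by: W1
Minimum job degree is 0, achieved by: J1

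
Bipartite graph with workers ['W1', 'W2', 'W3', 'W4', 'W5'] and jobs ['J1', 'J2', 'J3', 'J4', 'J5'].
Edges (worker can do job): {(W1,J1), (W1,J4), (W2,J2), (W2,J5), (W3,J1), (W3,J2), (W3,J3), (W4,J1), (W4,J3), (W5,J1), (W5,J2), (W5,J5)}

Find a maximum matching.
Matching: {(W1,J4), (W2,J2), (W3,J3), (W4,J1), (W5,J5)}

Maximum matching (size 5):
  W1 → J4
  W2 → J2
  W3 → J3
  W4 → J1
  W5 → J5

Each worker is assigned to at most one job, and each job to at most one worker.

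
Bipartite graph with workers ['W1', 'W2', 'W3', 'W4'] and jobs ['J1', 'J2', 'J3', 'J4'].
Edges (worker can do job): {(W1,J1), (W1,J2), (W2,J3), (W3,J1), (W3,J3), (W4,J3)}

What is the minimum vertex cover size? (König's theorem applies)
Minimum vertex cover size = 3

By König's theorem: in bipartite graphs,
min vertex cover = max matching = 3

Maximum matching has size 3, so minimum vertex cover also has size 3.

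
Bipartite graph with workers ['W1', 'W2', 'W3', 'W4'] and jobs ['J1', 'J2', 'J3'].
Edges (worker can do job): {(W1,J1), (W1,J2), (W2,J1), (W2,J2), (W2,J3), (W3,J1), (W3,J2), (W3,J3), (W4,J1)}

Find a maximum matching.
Matching: {(W2,J3), (W3,J2), (W4,J1)}

Maximum matching (size 3):
  W2 → J3
  W3 → J2
  W4 → J1

Each worker is assigned to at most one job, and each job to at most one worker.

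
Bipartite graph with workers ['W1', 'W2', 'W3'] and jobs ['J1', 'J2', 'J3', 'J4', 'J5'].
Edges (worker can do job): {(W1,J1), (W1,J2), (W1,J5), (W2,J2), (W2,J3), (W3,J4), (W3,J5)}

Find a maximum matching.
Matching: {(W1,J1), (W2,J3), (W3,J4)}

Maximum matching (size 3):
  W1 → J1
  W2 → J3
  W3 → J4

Each worker is assigned to at most one job, and each job to at most one worker.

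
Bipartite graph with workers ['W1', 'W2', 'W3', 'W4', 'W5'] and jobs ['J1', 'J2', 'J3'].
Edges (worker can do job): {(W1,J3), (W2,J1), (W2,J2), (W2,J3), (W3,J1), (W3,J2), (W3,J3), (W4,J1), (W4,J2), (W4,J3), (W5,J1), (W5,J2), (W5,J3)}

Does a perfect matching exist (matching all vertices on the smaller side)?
Yes, perfect matching exists (size 3)

Perfect matching: {(W3,J2), (W4,J3), (W5,J1)}
All 3 vertices on the smaller side are matched.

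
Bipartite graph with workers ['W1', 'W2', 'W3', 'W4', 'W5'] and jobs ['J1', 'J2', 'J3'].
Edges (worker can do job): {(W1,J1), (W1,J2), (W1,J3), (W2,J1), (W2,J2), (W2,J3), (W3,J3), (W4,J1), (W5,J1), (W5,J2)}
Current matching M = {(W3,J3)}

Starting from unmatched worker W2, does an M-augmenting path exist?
Yes: W2 → J1

An M-augmenting path alternates non-matching / matching edges, starting and ending at unmatched vertices.
Path: W2 → J1
(J1 is unmatched in M, so the path is augmenting.)
Flipping edges along this path would increase |M| from 1 to 2.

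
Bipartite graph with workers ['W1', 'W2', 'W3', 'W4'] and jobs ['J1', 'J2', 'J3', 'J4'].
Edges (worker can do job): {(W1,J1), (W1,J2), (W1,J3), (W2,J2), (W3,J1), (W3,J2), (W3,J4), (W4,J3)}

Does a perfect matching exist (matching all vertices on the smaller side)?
Yes, perfect matching exists (size 4)

Perfect matching: {(W1,J1), (W2,J2), (W3,J4), (W4,J3)}
All 4 vertices on the smaller side are matched.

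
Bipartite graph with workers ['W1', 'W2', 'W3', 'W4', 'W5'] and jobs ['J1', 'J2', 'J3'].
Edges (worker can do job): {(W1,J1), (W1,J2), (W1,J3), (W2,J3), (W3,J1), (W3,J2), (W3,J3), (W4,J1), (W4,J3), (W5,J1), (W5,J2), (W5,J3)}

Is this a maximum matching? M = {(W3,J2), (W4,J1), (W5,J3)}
Yes, size 3 is maximum

Proposed matching has size 3.
Maximum matching size for this graph: 3.

This is a maximum matching.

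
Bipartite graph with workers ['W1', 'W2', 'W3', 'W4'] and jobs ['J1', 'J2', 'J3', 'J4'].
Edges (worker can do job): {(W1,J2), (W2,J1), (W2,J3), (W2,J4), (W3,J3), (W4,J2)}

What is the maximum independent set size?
Maximum independent set = 5

By König's theorem:
- Min vertex cover = Max matching = 3
- Max independent set = Total vertices - Min vertex cover
- Max independent set = 8 - 3 = 5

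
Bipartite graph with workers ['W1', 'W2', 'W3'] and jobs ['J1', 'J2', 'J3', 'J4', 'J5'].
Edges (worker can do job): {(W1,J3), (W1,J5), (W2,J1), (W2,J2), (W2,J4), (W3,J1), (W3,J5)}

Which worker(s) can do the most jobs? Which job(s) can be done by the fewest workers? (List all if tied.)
Most versatile: W2 (3 jobs); Least covered: J2, J3, J4 (1 workers)

Worker degrees (jobs they can do): W1:2, W2:3, W3:2
Job degrees (workers who can do it): J1:2, J2:1, J3:1, J4:1, J5:2

Maximum worker degree is 3, achieved by: W2
Minimum job degree is 1, achieved by: J2, J3, J4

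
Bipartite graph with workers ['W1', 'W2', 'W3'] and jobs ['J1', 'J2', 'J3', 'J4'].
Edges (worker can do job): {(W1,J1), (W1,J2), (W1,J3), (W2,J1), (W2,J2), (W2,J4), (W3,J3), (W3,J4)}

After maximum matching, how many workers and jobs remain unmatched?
Unmatched: 0 workers, 1 jobs

Maximum matching size: 3
Workers: 3 total, 3 matched, 0 unmatched
Jobs: 4 total, 3 matched, 1 unmatched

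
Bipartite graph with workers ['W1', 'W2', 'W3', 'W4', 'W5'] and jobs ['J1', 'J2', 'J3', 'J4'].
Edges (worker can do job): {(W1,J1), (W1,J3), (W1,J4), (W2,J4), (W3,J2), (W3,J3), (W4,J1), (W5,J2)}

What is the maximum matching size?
Maximum matching size = 4

Maximum matching: {(W1,J4), (W3,J3), (W4,J1), (W5,J2)}
Size: 4

This assigns 4 workers to 4 distinct jobs.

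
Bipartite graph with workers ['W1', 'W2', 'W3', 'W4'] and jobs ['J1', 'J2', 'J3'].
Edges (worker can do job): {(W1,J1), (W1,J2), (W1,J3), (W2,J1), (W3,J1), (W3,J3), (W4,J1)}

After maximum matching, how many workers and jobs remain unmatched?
Unmatched: 1 workers, 0 jobs

Maximum matching size: 3
Workers: 4 total, 3 matched, 1 unmatched
Jobs: 3 total, 3 matched, 0 unmatched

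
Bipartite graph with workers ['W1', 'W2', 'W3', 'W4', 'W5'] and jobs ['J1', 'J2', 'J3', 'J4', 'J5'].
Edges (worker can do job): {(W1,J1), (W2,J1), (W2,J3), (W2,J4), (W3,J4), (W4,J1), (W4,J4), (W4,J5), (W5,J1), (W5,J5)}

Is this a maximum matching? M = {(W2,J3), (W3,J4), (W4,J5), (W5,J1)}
Yes, size 4 is maximum

Proposed matching has size 4.
Maximum matching size for this graph: 4.

This is a maximum matching.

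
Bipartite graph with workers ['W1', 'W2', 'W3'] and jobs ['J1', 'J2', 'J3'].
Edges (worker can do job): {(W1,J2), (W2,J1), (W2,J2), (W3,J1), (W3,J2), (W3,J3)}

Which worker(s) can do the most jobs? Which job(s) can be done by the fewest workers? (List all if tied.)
Most versatile: W3 (3 jobs); Least covered: J3 (1 workers)

Worker degrees (jobs they can do): W1:1, W2:2, W3:3
Job degrees (workers who can do it): J1:2, J2:3, J3:1

Maximum worker degree is 3, achieved by: W3
Minimum job degree is 1, achieved by: J3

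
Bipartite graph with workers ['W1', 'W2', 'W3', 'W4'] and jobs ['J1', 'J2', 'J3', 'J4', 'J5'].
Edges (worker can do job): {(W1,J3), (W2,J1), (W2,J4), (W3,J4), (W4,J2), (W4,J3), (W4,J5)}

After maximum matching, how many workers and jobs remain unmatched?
Unmatched: 0 workers, 1 jobs

Maximum matching size: 4
Workers: 4 total, 4 matched, 0 unmatched
Jobs: 5 total, 4 matched, 1 unmatched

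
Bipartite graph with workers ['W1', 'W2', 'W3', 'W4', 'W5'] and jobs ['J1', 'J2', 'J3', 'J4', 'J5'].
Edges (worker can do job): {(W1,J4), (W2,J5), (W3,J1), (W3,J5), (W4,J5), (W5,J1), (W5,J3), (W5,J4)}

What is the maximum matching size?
Maximum matching size = 4

Maximum matching: {(W1,J4), (W3,J1), (W4,J5), (W5,J3)}
Size: 4

This assigns 4 workers to 4 distinct jobs.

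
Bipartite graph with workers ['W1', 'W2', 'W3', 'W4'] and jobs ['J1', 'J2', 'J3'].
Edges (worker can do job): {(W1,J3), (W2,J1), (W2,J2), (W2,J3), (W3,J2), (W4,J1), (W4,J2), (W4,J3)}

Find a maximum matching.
Matching: {(W1,J3), (W2,J1), (W4,J2)}

Maximum matching (size 3):
  W1 → J3
  W2 → J1
  W4 → J2

Each worker is assigned to at most one job, and each job to at most one worker.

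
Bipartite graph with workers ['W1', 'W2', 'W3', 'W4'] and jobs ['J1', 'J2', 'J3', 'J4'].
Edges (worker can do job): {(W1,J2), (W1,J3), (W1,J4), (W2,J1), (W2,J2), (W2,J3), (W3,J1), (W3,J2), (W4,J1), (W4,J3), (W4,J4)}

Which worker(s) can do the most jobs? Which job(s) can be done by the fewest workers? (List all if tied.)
Most versatile: W1, W2, W4 (3 jobs); Least covered: J4 (2 workers)

Worker degrees (jobs they can do): W1:3, W2:3, W3:2, W4:3
Job degrees (workers who can do it): J1:3, J2:3, J3:3, J4:2

Maximum worker degree is 3, achieved by: W1, W2, W4
Minimum job degree is 2, achieved by: J4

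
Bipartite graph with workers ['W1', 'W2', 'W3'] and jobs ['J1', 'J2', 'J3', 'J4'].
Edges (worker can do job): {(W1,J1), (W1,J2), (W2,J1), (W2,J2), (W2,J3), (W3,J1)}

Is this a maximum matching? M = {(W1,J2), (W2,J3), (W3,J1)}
Yes, size 3 is maximum

Proposed matching has size 3.
Maximum matching size for this graph: 3.

This is a maximum matching.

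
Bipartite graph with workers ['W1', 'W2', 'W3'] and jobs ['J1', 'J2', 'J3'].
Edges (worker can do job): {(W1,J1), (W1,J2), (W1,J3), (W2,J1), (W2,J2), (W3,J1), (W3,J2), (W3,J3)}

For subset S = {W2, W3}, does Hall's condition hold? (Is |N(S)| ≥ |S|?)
Yes: |N(S)| = 3, |S| = 2

Subset S = {W2, W3}
Neighbors N(S) = {J1, J2, J3}

|N(S)| = 3, |S| = 2
Hall's condition: |N(S)| ≥ |S| is satisfied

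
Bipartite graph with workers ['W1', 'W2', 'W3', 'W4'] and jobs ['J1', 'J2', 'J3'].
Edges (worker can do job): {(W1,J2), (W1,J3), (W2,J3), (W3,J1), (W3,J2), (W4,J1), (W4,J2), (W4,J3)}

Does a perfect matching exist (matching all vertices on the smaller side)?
Yes, perfect matching exists (size 3)

Perfect matching: {(W1,J3), (W3,J1), (W4,J2)}
All 3 vertices on the smaller side are matched.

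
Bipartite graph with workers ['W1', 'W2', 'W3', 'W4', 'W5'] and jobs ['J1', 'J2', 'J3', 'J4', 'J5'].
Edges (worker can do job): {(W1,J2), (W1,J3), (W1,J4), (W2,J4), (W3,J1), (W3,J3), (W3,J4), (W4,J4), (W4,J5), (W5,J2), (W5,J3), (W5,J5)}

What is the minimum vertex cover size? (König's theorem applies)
Minimum vertex cover size = 5

By König's theorem: in bipartite graphs,
min vertex cover = max matching = 5

Maximum matching has size 5, so minimum vertex cover also has size 5.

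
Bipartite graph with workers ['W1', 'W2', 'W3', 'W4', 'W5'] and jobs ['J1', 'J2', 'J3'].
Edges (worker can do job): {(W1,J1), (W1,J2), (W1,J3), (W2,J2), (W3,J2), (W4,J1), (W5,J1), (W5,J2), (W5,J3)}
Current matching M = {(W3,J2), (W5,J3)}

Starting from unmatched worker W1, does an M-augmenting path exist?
Yes: W1 → J3 → W5 → J1

An M-augmenting path alternates non-matching / matching edges, starting and ending at unmatched vertices.
Path: W1 → J3 → W5 → J1
(J1 is unmatched in M, so the path is augmenting.)
Flipping edges along this path would increase |M| from 2 to 3.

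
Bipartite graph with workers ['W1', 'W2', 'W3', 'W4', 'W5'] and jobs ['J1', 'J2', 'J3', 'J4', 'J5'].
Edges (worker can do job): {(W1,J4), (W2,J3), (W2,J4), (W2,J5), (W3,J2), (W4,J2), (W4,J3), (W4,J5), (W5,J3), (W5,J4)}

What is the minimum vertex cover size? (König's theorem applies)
Minimum vertex cover size = 4

By König's theorem: in bipartite graphs,
min vertex cover = max matching = 4

Maximum matching has size 4, so minimum vertex cover also has size 4.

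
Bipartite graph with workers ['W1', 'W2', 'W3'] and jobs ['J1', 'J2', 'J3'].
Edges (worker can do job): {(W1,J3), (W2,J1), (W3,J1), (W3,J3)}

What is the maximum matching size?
Maximum matching size = 2

Maximum matching: {(W1,J3), (W3,J1)}
Size: 2

This assigns 2 workers to 2 distinct jobs.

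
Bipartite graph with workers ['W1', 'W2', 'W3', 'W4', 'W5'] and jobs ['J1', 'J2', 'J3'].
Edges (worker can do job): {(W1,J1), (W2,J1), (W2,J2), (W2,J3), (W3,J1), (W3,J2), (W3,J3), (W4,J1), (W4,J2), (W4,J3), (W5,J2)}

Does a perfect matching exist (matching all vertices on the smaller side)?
Yes, perfect matching exists (size 3)

Perfect matching: {(W3,J3), (W4,J1), (W5,J2)}
All 3 vertices on the smaller side are matched.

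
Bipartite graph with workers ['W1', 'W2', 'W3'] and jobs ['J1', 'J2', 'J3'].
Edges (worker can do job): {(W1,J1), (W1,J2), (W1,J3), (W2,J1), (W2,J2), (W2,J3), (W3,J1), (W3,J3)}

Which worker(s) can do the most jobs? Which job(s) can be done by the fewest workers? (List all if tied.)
Most versatile: W1, W2 (3 jobs); Least covered: J2 (2 workers)

Worker degrees (jobs they can do): W1:3, W2:3, W3:2
Job degrees (workers who can do it): J1:3, J2:2, J3:3

Maximum worker degree is 3, achieved by: W1, W2
Minimum job degree is 2, achieved by: J2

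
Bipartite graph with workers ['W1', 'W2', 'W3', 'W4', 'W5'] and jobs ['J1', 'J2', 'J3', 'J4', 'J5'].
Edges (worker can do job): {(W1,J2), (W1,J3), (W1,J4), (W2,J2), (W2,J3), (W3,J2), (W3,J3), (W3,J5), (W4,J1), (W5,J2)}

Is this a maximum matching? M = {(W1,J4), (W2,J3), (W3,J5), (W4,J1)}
No, size 4 is not maximum

Proposed matching has size 4.
Maximum matching size for this graph: 5.

This is NOT maximum - can be improved to size 5.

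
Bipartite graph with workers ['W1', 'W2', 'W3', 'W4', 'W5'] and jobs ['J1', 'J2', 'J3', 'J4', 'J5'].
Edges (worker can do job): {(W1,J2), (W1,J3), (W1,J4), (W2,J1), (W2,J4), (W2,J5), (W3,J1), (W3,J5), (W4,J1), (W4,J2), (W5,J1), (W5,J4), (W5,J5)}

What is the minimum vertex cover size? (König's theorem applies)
Minimum vertex cover size = 5

By König's theorem: in bipartite graphs,
min vertex cover = max matching = 5

Maximum matching has size 5, so minimum vertex cover also has size 5.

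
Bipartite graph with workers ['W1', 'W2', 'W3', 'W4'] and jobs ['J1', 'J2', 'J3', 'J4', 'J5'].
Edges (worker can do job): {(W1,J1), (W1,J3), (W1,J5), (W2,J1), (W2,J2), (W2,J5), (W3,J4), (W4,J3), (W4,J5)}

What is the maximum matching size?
Maximum matching size = 4

Maximum matching: {(W1,J5), (W2,J2), (W3,J4), (W4,J3)}
Size: 4

This assigns 4 workers to 4 distinct jobs.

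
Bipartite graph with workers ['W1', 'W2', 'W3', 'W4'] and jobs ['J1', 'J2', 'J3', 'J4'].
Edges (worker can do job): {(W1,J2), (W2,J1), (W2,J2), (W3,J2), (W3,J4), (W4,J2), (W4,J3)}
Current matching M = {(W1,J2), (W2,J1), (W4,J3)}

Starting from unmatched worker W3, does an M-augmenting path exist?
Yes: W3 → J4

An M-augmenting path alternates non-matching / matching edges, starting and ending at unmatched vertices.
Path: W3 → J4
(J4 is unmatched in M, so the path is augmenting.)
Flipping edges along this path would increase |M| from 3 to 4.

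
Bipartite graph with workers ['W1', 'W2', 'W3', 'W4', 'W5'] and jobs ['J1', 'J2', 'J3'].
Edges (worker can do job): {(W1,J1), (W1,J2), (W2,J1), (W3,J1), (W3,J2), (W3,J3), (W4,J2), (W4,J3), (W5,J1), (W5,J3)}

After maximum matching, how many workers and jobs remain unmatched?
Unmatched: 2 workers, 0 jobs

Maximum matching size: 3
Workers: 5 total, 3 matched, 2 unmatched
Jobs: 3 total, 3 matched, 0 unmatched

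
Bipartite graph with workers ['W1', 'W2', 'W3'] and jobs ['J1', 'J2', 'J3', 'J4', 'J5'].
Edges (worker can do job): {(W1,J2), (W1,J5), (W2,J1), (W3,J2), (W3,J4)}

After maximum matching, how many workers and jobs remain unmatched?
Unmatched: 0 workers, 2 jobs

Maximum matching size: 3
Workers: 3 total, 3 matched, 0 unmatched
Jobs: 5 total, 3 matched, 2 unmatched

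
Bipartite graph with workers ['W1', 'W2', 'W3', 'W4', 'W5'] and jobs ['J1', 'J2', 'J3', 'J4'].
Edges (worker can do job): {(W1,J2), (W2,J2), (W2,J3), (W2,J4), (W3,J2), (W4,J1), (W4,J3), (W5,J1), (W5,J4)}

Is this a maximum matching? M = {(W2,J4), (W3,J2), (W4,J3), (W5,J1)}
Yes, size 4 is maximum

Proposed matching has size 4.
Maximum matching size for this graph: 4.

This is a maximum matching.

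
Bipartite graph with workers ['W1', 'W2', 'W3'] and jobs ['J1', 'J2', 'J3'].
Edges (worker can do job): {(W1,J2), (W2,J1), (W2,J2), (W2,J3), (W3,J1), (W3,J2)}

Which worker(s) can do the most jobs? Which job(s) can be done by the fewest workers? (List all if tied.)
Most versatile: W2 (3 jobs); Least covered: J3 (1 workers)

Worker degrees (jobs they can do): W1:1, W2:3, W3:2
Job degrees (workers who can do it): J1:2, J2:3, J3:1

Maximum worker degree is 3, achieved by: W2
Minimum job degree is 1, achieved by: J3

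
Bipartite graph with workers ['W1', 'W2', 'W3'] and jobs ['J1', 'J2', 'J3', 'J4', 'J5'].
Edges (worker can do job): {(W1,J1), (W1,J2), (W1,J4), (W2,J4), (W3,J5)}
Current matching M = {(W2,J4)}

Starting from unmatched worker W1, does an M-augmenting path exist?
Yes: W1 → J1

An M-augmenting path alternates non-matching / matching edges, starting and ending at unmatched vertices.
Path: W1 → J1
(J1 is unmatched in M, so the path is augmenting.)
Flipping edges along this path would increase |M| from 1 to 2.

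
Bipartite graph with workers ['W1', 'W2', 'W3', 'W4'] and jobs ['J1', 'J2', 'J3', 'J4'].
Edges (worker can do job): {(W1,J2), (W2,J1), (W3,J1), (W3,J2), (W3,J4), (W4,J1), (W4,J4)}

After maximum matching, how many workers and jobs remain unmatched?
Unmatched: 1 workers, 1 jobs

Maximum matching size: 3
Workers: 4 total, 3 matched, 1 unmatched
Jobs: 4 total, 3 matched, 1 unmatched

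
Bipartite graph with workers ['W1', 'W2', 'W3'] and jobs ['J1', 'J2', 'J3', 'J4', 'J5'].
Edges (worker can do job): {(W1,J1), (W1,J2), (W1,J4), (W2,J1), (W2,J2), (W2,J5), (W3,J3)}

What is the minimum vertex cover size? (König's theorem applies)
Minimum vertex cover size = 3

By König's theorem: in bipartite graphs,
min vertex cover = max matching = 3

Maximum matching has size 3, so minimum vertex cover also has size 3.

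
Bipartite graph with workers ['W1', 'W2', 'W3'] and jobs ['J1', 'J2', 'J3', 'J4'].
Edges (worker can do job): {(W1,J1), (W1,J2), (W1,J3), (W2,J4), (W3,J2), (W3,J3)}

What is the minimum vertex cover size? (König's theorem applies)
Minimum vertex cover size = 3

By König's theorem: in bipartite graphs,
min vertex cover = max matching = 3

Maximum matching has size 3, so minimum vertex cover also has size 3.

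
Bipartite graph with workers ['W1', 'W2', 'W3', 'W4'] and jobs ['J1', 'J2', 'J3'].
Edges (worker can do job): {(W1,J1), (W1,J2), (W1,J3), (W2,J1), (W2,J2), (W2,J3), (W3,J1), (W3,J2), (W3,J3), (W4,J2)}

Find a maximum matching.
Matching: {(W1,J3), (W3,J1), (W4,J2)}

Maximum matching (size 3):
  W1 → J3
  W3 → J1
  W4 → J2

Each worker is assigned to at most one job, and each job to at most one worker.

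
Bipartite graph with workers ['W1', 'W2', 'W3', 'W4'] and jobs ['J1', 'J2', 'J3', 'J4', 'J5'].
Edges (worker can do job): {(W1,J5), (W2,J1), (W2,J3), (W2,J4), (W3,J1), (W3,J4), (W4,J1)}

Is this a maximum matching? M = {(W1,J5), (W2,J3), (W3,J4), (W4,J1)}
Yes, size 4 is maximum

Proposed matching has size 4.
Maximum matching size for this graph: 4.

This is a maximum matching.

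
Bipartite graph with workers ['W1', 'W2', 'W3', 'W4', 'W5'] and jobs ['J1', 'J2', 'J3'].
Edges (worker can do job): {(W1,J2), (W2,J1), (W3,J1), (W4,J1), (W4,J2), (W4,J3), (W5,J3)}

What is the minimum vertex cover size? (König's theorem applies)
Minimum vertex cover size = 3

By König's theorem: in bipartite graphs,
min vertex cover = max matching = 3

Maximum matching has size 3, so minimum vertex cover also has size 3.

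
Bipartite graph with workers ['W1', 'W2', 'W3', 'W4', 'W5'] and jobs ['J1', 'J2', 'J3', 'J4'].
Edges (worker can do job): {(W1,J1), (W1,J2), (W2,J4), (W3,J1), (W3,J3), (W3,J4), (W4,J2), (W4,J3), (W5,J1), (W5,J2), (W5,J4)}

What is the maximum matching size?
Maximum matching size = 4

Maximum matching: {(W1,J1), (W2,J4), (W3,J3), (W5,J2)}
Size: 4

This assigns 4 workers to 4 distinct jobs.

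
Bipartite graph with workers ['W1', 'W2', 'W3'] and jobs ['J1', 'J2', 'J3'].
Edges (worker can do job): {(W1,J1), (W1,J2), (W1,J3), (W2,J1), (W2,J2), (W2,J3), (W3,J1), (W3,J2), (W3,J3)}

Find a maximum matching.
Matching: {(W1,J3), (W2,J2), (W3,J1)}

Maximum matching (size 3):
  W1 → J3
  W2 → J2
  W3 → J1

Each worker is assigned to at most one job, and each job to at most one worker.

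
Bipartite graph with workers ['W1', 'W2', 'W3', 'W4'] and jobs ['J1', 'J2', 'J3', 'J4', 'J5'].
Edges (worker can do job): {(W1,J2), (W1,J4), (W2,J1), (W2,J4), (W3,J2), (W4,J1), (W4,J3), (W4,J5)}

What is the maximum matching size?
Maximum matching size = 4

Maximum matching: {(W1,J4), (W2,J1), (W3,J2), (W4,J3)}
Size: 4

This assigns 4 workers to 4 distinct jobs.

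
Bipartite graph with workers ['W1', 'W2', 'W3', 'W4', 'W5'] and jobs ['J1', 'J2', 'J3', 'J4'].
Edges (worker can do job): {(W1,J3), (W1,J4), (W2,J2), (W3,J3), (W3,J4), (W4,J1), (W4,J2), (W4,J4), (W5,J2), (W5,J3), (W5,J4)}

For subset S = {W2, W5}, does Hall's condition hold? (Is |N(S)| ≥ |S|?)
Yes: |N(S)| = 3, |S| = 2

Subset S = {W2, W5}
Neighbors N(S) = {J2, J3, J4}

|N(S)| = 3, |S| = 2
Hall's condition: |N(S)| ≥ |S| is satisfied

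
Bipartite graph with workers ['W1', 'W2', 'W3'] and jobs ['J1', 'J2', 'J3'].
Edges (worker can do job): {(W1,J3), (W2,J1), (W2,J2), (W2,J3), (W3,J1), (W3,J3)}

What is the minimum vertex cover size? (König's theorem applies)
Minimum vertex cover size = 3

By König's theorem: in bipartite graphs,
min vertex cover = max matching = 3

Maximum matching has size 3, so minimum vertex cover also has size 3.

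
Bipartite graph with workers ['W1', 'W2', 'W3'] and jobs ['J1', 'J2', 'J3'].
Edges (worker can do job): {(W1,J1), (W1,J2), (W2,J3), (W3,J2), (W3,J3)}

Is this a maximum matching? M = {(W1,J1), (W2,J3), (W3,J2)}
Yes, size 3 is maximum

Proposed matching has size 3.
Maximum matching size for this graph: 3.

This is a maximum matching.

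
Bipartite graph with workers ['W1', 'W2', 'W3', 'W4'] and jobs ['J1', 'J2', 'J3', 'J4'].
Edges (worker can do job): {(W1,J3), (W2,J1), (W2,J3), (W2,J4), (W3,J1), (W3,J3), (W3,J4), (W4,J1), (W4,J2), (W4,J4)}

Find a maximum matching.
Matching: {(W1,J3), (W2,J1), (W3,J4), (W4,J2)}

Maximum matching (size 4):
  W1 → J3
  W2 → J1
  W3 → J4
  W4 → J2

Each worker is assigned to at most one job, and each job to at most one worker.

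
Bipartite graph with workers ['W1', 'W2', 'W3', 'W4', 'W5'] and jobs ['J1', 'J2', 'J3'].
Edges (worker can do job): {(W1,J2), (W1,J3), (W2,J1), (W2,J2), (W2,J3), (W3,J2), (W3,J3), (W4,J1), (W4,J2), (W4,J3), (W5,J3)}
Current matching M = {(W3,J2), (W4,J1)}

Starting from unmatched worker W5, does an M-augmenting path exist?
Yes: W5 → J3

An M-augmenting path alternates non-matching / matching edges, starting and ending at unmatched vertices.
Path: W5 → J3
(J3 is unmatched in M, so the path is augmenting.)
Flipping edges along this path would increase |M| from 2 to 3.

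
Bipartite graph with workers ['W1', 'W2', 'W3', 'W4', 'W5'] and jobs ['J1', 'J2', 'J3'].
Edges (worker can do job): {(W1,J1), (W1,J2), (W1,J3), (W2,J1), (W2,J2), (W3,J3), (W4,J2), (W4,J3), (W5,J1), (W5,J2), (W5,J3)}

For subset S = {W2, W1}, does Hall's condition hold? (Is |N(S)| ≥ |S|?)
Yes: |N(S)| = 3, |S| = 2

Subset S = {W2, W1}
Neighbors N(S) = {J1, J2, J3}

|N(S)| = 3, |S| = 2
Hall's condition: |N(S)| ≥ |S| is satisfied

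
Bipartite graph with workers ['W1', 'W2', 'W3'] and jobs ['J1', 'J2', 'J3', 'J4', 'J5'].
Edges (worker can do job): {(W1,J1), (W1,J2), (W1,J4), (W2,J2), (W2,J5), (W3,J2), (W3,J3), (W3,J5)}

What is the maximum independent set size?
Maximum independent set = 5

By König's theorem:
- Min vertex cover = Max matching = 3
- Max independent set = Total vertices - Min vertex cover
- Max independent set = 8 - 3 = 5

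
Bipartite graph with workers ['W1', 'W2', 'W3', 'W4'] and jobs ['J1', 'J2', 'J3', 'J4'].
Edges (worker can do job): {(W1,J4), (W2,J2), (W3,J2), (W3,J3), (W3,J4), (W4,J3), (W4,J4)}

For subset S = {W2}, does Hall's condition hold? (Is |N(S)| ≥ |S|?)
Yes: |N(S)| = 1, |S| = 1

Subset S = {W2}
Neighbors N(S) = {J2}

|N(S)| = 1, |S| = 1
Hall's condition: |N(S)| ≥ |S| is satisfied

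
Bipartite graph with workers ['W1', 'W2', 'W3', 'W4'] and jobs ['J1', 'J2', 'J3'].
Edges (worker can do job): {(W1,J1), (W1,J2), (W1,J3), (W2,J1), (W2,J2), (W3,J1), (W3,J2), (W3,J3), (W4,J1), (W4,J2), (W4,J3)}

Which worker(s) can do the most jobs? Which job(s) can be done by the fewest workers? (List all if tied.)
Most versatile: W1, W3, W4 (3 jobs); Least covered: J3 (3 workers)

Worker degrees (jobs they can do): W1:3, W2:2, W3:3, W4:3
Job degrees (workers who can do it): J1:4, J2:4, J3:3

Maximum worker degree is 3, achieved by: W1, W3, W4
Minimum job degree is 3, achieved by: J3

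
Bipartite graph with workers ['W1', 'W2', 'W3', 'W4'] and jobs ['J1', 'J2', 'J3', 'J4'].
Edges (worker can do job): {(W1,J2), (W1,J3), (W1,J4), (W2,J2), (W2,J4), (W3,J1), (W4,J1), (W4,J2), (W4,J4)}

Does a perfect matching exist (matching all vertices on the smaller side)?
Yes, perfect matching exists (size 4)

Perfect matching: {(W1,J3), (W2,J2), (W3,J1), (W4,J4)}
All 4 vertices on the smaller side are matched.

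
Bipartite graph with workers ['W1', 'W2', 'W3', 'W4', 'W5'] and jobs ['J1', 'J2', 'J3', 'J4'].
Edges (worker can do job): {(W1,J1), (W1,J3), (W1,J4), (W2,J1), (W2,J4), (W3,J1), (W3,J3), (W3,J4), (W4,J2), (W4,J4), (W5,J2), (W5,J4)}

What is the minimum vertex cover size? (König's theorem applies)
Minimum vertex cover size = 4

By König's theorem: in bipartite graphs,
min vertex cover = max matching = 4

Maximum matching has size 4, so minimum vertex cover also has size 4.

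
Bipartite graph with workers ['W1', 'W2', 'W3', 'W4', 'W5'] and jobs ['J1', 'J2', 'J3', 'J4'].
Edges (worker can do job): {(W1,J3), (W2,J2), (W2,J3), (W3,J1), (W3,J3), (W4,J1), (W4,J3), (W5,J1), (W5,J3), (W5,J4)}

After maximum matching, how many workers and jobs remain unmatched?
Unmatched: 1 workers, 0 jobs

Maximum matching size: 4
Workers: 5 total, 4 matched, 1 unmatched
Jobs: 4 total, 4 matched, 0 unmatched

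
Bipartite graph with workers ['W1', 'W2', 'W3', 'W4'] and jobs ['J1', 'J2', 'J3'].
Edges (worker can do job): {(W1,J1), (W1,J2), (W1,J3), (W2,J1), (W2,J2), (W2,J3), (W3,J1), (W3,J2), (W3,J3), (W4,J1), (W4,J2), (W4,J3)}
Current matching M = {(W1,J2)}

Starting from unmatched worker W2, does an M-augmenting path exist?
Yes: W2 → J2 → W1 → J3

An M-augmenting path alternates non-matching / matching edges, starting and ending at unmatched vertices.
Path: W2 → J2 → W1 → J3
(J3 is unmatched in M, so the path is augmenting.)
Flipping edges along this path would increase |M| from 1 to 2.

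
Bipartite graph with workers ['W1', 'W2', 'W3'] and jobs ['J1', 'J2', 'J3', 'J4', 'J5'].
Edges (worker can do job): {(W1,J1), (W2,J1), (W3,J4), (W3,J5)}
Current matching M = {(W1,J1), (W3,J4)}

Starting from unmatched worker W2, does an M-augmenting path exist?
No augmenting path from W2

Alternating search from W2 reaches jobs: {J1}.
Every reachable job is already matched in M, and following those matched edges back to workers exposes no further unvisited jobs.
No M-augmenting path from W2 exists.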